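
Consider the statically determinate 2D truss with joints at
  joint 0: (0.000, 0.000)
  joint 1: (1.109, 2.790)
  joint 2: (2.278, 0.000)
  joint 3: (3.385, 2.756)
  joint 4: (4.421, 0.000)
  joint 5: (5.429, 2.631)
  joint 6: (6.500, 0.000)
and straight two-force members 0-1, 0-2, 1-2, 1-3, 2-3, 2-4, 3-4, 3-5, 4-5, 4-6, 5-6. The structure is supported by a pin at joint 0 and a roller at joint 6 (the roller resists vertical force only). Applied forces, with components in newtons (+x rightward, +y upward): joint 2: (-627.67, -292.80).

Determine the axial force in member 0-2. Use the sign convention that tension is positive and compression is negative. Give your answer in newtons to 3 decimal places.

-552.073

N=7 nodes, M=11 members, R=3 reactions → 2N=14, M+R=14
member 0 (0-1): L=3.0023, (cx,cy)=(0.3694,0.9293)
member 1 (0-2): L=2.2780, (cx,cy)=(1.0000,0.0000)
member 2 (1-2): L=3.0250, (cx,cy)=(0.3864,-0.9223)
member 3 (1-3): L=2.2763, (cx,cy)=(0.9999,-0.0149)
member 4 (2-3): L=2.9700, (cx,cy)=(0.3727,0.9279)
member 5 (2-4): L=2.1430, (cx,cy)=(1.0000,0.0000)
member 6 (3-4): L=2.9443, (cx,cy)=(0.3519,-0.9360)
member 7 (3-5): L=2.0478, (cx,cy)=(0.9981,-0.0610)
member 8 (4-5): L=2.8175, (cx,cy)=(0.3578,0.9338)
member 9 (4-6): L=2.0790, (cx,cy)=(1.0000,0.0000)
member 10 (5-6): L=2.8406, (cx,cy)=(0.3770,-0.9262)
solve A·x = −loads:
  F[0-1] = -204.6586 N (compression)
  F[0-2] = -552.0732 N (compression)
  F[1-2] = +208.7354 N (tension)
  F[1-3] = -156.2791 N (compression)
  F[2-3] = +108.0680 N (tension)
  F[2-4] = +115.9819 N (tension)
  F[3-4] = -104.4495 N (compression)
  F[3-5] = -79.3775 N (compression)
  F[4-5] = +104.6998 N (tension)
  F[4-6] = +41.7715 N (tension)
  F[5-6] = -110.7914 N (compression)
  Rx@0 = +627.6700 N
  Ry@0 = +190.1849 N
  Ry@6 = +102.6151 N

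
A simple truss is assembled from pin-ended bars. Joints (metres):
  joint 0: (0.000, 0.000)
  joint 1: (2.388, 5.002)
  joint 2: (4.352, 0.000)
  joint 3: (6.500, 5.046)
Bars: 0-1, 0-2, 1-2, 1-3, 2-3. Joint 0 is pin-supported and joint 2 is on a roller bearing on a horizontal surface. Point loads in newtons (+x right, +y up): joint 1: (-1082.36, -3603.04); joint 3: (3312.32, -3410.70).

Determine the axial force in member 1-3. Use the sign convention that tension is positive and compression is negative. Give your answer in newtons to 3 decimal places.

4786.274

N=4 nodes, M=5 members, R=3 reactions → 2N=8, M+R=8
member 0 (0-1): L=5.5428, (cx,cy)=(0.4308,0.9024)
member 1 (0-2): L=4.3520, (cx,cy)=(1.0000,0.0000)
member 2 (1-2): L=5.3738, (cx,cy)=(0.3655,-0.9308)
member 3 (1-3): L=4.1122, (cx,cy)=(0.9999,0.0107)
member 4 (2-3): L=5.4842, (cx,cy)=(0.3917,0.9201)
solve A·x = −loads:
  F[0-1] = +2940.8378 N (tension)
  F[0-2] = +962.9595 N (tension)
  F[1-2] = -6666.9626 N (compression)
  F[1-3] = +4786.2736 N (tension)
  F[2-3] = -3762.5213 N (compression)
  Rx@0 = -2229.9600 N
  Ry@0 = -2653.9097 N
  Ry@2 = +9667.6497 N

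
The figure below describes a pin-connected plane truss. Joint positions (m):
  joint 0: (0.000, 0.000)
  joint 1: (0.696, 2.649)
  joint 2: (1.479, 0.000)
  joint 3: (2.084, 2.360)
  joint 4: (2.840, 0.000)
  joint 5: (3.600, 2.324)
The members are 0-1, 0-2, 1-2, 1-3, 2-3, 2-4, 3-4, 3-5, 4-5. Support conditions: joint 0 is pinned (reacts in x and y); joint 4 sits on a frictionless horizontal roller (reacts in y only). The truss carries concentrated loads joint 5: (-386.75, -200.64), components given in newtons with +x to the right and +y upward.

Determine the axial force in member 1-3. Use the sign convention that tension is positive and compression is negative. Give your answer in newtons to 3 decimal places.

-159.696

N=6 nodes, M=9 members, R=3 reactions → 2N=12, M+R=12
member 0 (0-1): L=2.7389, (cx,cy)=(0.2541,0.9672)
member 1 (0-2): L=1.4790, (cx,cy)=(1.0000,0.0000)
member 2 (1-2): L=2.7623, (cx,cy)=(0.2835,-0.9590)
member 3 (1-3): L=1.4178, (cx,cy)=(0.9790,-0.2038)
member 4 (2-3): L=2.4363, (cx,cy)=(0.2483,0.9687)
member 5 (2-4): L=1.3610, (cx,cy)=(1.0000,0.0000)
member 6 (3-4): L=2.4781, (cx,cy)=(0.3051,-0.9523)
member 7 (3-5): L=1.5164, (cx,cy)=(0.9997,-0.0237)
member 8 (4-5): L=2.4451, (cx,cy)=(0.3108,0.9505)
solve A·x = −loads:
  F[0-1] = -271.7081 N (compression)
  F[0-2] = -317.7047 N (compression)
  F[1-2] = +307.9735 N (tension)
  F[1-3] = -159.6964 N (compression)
  F[2-3] = -304.8920 N (compression)
  F[2-4] = -154.6940 N (compression)
  F[3-4] = +283.8890 N (tension)
  F[3-5] = -318.7514 N (compression)
  F[4-5] = -219.0576 N (compression)
  Rx@0 = +386.7500 N
  Ry@0 = +262.7889 N
  Ry@4 = -62.1489 N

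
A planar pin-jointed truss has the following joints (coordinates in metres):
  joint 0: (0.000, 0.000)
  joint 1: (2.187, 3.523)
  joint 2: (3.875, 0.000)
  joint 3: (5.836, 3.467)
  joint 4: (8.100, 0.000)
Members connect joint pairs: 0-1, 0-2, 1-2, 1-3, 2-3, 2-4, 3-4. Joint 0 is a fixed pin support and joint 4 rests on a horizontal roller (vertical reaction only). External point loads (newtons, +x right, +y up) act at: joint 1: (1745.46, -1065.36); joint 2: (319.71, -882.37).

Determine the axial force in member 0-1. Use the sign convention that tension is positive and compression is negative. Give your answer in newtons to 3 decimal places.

-563.548

N=5 nodes, M=7 members, R=3 reactions → 2N=10, M+R=10
member 0 (0-1): L=4.1466, (cx,cy)=(0.5274,0.8496)
member 1 (0-2): L=3.8750, (cx,cy)=(1.0000,0.0000)
member 2 (1-2): L=3.9065, (cx,cy)=(0.4321,-0.9018)
member 3 (1-3): L=3.6494, (cx,cy)=(0.9999,-0.0153)
member 4 (2-3): L=3.9832, (cx,cy)=(0.4923,0.8704)
member 5 (2-4): L=4.2250, (cx,cy)=(1.0000,0.0000)
member 6 (3-4): L=4.1407, (cx,cy)=(0.5468,-0.8373)
solve A·x = −loads:
  F[0-1] = -563.5479 N (compression)
  F[0-2] = +2362.3947 N (tension)
  F[1-2] = -620.2196 N (compression)
  F[1-3] = -1774.8977 N (compression)
  F[2-3] = +1656.3403 N (tension)
  F[2-4] = +959.2360 N (tension)
  F[3-4] = -1754.3964 N (compression)
  Rx@0 = -2065.1700 N
  Ry@0 = +478.7940 N
  Ry@4 = +1468.9360 N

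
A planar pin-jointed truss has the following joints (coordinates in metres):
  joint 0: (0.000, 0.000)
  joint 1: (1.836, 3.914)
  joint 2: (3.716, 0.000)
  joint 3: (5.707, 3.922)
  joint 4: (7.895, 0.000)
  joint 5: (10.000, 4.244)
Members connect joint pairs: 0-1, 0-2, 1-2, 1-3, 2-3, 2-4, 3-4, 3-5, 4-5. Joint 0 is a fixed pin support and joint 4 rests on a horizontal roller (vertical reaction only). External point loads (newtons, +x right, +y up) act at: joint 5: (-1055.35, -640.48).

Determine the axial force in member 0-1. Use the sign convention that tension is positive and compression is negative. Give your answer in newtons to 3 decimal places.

N=6 nodes, M=9 members, R=3 reactions → 2N=12, M+R=12
member 0 (0-1): L=4.3232, (cx,cy)=(0.4247,0.9053)
member 1 (0-2): L=3.7160, (cx,cy)=(1.0000,0.0000)
member 2 (1-2): L=4.3421, (cx,cy)=(0.4330,-0.9014)
member 3 (1-3): L=3.8710, (cx,cy)=(1.0000,0.0021)
member 4 (2-3): L=4.3984, (cx,cy)=(0.4527,0.8917)
member 5 (2-4): L=4.1790, (cx,cy)=(1.0000,0.0000)
member 6 (3-4): L=4.4910, (cx,cy)=(0.4872,-0.8733)
member 7 (3-5): L=4.3051, (cx,cy)=(0.9972,0.0748)
member 8 (4-5): L=4.7374, (cx,cy)=(0.4443,0.8959)
solve A·x = −loads:
  F[0-1] = -438.0018 N (compression)
  F[0-2] = -869.3382 N (compression)
  F[1-2] = +439.0511 N (tension)
  F[1-3] = -376.1088 N (compression)
  F[2-3] = -443.8399 N (compression)
  F[2-4] = -478.3326 N (compression)
  F[3-4] = +388.2694 N (tension)
  F[3-5] = -768.3315 N (compression)
  F[4-5] = -650.7863 N (compression)
  Rx@0 = +1055.3500 N
  Ry@0 = +396.5415 N
  Ry@4 = +243.9385 N

-438.002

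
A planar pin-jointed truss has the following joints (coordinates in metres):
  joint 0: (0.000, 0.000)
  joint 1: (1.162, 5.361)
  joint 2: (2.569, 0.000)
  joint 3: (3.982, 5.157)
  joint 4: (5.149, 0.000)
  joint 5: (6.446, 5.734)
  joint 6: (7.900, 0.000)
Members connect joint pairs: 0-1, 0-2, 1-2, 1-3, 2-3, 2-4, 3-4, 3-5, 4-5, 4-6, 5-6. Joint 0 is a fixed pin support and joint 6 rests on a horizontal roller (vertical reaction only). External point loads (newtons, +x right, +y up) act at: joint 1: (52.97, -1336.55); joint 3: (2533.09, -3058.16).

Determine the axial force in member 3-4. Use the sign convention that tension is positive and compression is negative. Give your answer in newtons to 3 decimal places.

-3931.135

N=7 nodes, M=11 members, R=3 reactions → 2N=14, M+R=14
member 0 (0-1): L=5.4855, (cx,cy)=(0.2118,0.9773)
member 1 (0-2): L=2.5690, (cx,cy)=(1.0000,0.0000)
member 2 (1-2): L=5.5426, (cx,cy)=(0.2539,-0.9672)
member 3 (1-3): L=2.8274, (cx,cy)=(0.9974,-0.0722)
member 4 (2-3): L=5.3471, (cx,cy)=(0.2643,0.9645)
member 5 (2-4): L=2.5800, (cx,cy)=(1.0000,0.0000)
member 6 (3-4): L=5.2874, (cx,cy)=(0.2207,-0.9753)
member 7 (3-5): L=2.5307, (cx,cy)=(0.9737,0.2280)
member 8 (4-5): L=5.8789, (cx,cy)=(0.2206,0.9754)
member 9 (4-6): L=2.7510, (cx,cy)=(1.0000,0.0000)
member 10 (5-6): L=5.9155, (cx,cy)=(0.2458,-0.9693)
solve A·x = −loads:
  F[0-1] = -989.6006 N (compression)
  F[0-2] = +2795.6888 N (tension)
  F[1-2] = -369.2893 N (compression)
  F[1-3] = -169.2945 N (compression)
  F[2-3] = +370.3577 N (tension)
  F[2-4] = +2604.0738 N (tension)
  F[3-4] = -3931.1351 N (compression)
  F[3-5] = -1783.3929 N (compression)
  F[4-5] = +3931.0508 N (tension)
  F[4-6] = +869.1459 N (tension)
  F[5-6] = -3536.0475 N (compression)
  Rx@0 = -2586.0600 N
  Ry@0 = +967.1427 N
  Ry@6 = +3427.5673 N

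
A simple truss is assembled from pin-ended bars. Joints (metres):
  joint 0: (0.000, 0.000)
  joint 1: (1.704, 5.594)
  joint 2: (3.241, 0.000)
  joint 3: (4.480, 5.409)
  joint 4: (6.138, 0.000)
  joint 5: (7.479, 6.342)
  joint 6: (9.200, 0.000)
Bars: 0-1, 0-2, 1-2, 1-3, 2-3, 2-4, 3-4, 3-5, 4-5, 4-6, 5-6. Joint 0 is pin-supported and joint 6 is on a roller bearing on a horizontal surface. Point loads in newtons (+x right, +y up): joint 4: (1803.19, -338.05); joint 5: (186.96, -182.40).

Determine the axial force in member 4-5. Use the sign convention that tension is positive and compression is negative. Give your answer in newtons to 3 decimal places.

N=7 nodes, M=11 members, R=3 reactions → 2N=14, M+R=14
member 0 (0-1): L=5.8478, (cx,cy)=(0.2914,0.9566)
member 1 (0-2): L=3.2410, (cx,cy)=(1.0000,0.0000)
member 2 (1-2): L=5.8013, (cx,cy)=(0.2649,-0.9643)
member 3 (1-3): L=2.7822, (cx,cy)=(0.9978,-0.0665)
member 4 (2-3): L=5.5491, (cx,cy)=(0.2233,0.9748)
member 5 (2-4): L=2.8970, (cx,cy)=(1.0000,0.0000)
member 6 (3-4): L=5.6574, (cx,cy)=(0.2931,-0.9561)
member 7 (3-5): L=3.1408, (cx,cy)=(0.9549,0.2971)
member 8 (4-5): L=6.4822, (cx,cy)=(0.2069,0.9784)
member 9 (4-6): L=3.0620, (cx,cy)=(1.0000,0.0000)
member 10 (5-6): L=6.5714, (cx,cy)=(0.2619,-0.9651)
solve A·x = −loads:
  F[0-1] = -18.5574 N (compression)
  F[0-2] = +1995.5575 N (tension)
  F[1-2] = +19.1340 N (tension)
  F[1-3] = -10.5001 N (compression)
  F[2-3] = -18.9281 N (compression)
  F[2-4] = +2004.8532 N (tension)
  F[3-4] = +12.5831 N (tension)
  F[3-5] = -19.2603 N (compression)
  F[4-5] = +333.2279 N (tension)
  F[4-6] = +136.4149 N (tension)
  F[5-6] = -520.8783 N (compression)
  Rx@0 = -1990.1500 N
  Ry@0 = +17.7521 N
  Ry@6 = +502.6979 N

333.228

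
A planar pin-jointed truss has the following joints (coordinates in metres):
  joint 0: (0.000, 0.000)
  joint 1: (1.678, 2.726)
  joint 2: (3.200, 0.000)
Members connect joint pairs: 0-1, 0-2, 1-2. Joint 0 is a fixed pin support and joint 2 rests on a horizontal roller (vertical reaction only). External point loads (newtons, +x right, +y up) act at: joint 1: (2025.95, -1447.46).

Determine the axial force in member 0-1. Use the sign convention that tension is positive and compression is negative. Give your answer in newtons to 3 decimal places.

1218.196

N=3 nodes, M=3 members, R=3 reactions → 2N=6, M+R=6
member 0 (0-1): L=3.2011, (cx,cy)=(0.5242,0.8516)
member 1 (0-2): L=3.2000, (cx,cy)=(1.0000,0.0000)
member 2 (1-2): L=3.1221, (cx,cy)=(0.4875,-0.8731)
solve A·x = −loads:
  F[0-1] = +1218.1956 N (tension)
  F[0-2] = +1387.3694 N (tension)
  F[1-2] = -2845.9380 N (compression)
  Rx@0 = -2025.9500 N
  Ry@0 = -1037.4080 N
  Ry@2 = +2484.8680 N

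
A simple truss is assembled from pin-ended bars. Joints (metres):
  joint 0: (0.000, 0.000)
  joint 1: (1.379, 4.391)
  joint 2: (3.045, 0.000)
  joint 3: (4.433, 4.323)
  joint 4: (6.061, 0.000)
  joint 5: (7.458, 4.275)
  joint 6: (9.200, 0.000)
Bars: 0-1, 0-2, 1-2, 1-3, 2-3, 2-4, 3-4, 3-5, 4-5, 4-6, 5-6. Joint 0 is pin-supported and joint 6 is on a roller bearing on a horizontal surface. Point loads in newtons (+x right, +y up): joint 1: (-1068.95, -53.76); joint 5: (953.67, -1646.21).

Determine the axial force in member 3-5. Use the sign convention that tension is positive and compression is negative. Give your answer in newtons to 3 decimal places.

N=7 nodes, M=11 members, R=3 reactions → 2N=14, M+R=14
member 0 (0-1): L=4.6024, (cx,cy)=(0.2996,0.9541)
member 1 (0-2): L=3.0450, (cx,cy)=(1.0000,0.0000)
member 2 (1-2): L=4.6964, (cx,cy)=(0.3547,-0.9350)
member 3 (1-3): L=3.0548, (cx,cy)=(0.9998,-0.0223)
member 4 (2-3): L=4.5404, (cx,cy)=(0.3057,0.9521)
member 5 (2-4): L=3.0160, (cx,cy)=(1.0000,0.0000)
member 6 (3-4): L=4.6194, (cx,cy)=(0.3524,-0.9358)
member 7 (3-5): L=3.0254, (cx,cy)=(0.9999,-0.0159)
member 8 (4-5): L=4.4975, (cx,cy)=(0.3106,0.9505)
member 9 (4-6): L=3.1390, (cx,cy)=(1.0000,0.0000)
member 10 (5-6): L=4.6163, (cx,cy)=(0.3774,-0.9261)
solve A·x = −loads:
  F[0-1] = -444.8933 N (compression)
  F[0-2] = +18.0203 N (tension)
  F[1-2] = +377.3844 N (tension)
  F[1-3] = +801.9759 N (tension)
  F[2-3] = -370.5824 N (compression)
  F[2-4] = +265.1808 N (tension)
  F[3-4] = +386.7458 N (tension)
  F[3-5] = +552.2587 N (tension)
  F[4-5] = -380.7666 N (compression)
  F[4-6] = +519.7542 N (tension)
  F[5-6] = -1377.3475 N (compression)
  Rx@0 = +115.2800 N
  Ry@0 = +424.4538 N
  Ry@6 = +1275.5162 N

552.259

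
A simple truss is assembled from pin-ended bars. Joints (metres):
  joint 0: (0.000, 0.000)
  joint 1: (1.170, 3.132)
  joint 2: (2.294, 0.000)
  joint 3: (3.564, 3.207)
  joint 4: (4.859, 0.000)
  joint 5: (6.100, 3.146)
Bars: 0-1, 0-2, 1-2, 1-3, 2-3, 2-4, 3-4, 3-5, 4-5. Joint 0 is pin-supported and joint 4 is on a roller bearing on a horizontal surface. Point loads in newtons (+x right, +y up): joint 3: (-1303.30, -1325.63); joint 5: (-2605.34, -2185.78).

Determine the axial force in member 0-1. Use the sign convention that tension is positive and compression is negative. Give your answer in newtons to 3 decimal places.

N=6 nodes, M=9 members, R=3 reactions → 2N=12, M+R=12
member 0 (0-1): L=3.3434, (cx,cy)=(0.3499,0.9368)
member 1 (0-2): L=2.2940, (cx,cy)=(1.0000,0.0000)
member 2 (1-2): L=3.3276, (cx,cy)=(0.3378,-0.9412)
member 3 (1-3): L=2.3952, (cx,cy)=(0.9995,0.0313)
member 4 (2-3): L=3.4493, (cx,cy)=(0.3682,0.9298)
member 5 (2-4): L=2.5650, (cx,cy)=(1.0000,0.0000)
member 6 (3-4): L=3.4586, (cx,cy)=(0.3744,-0.9273)
member 7 (3-5): L=2.5367, (cx,cy)=(0.9997,-0.0240)
member 8 (4-5): L=3.3819, (cx,cy)=(0.3670,0.9302)
solve A·x = −loads:
  F[0-1] = -2500.1748 N (compression)
  F[0-2] = -3033.7209 N (compression)
  F[1-2] = +2431.8829 N (tension)
  F[1-3] = -1697.1997 N (compression)
  F[2-3] = -2461.8928 N (compression)
  F[2-4] = -1305.8297 N (compression)
  F[3-4] = +1140.9967 N (tension)
  F[3-5] = -1727.2327 N (compression)
  F[4-5] = -2394.3430 N (compression)
  Rx@0 = +3908.6400 N
  Ry@0 = +2342.0911 N
  Ry@4 = +1169.3189 N

-2500.175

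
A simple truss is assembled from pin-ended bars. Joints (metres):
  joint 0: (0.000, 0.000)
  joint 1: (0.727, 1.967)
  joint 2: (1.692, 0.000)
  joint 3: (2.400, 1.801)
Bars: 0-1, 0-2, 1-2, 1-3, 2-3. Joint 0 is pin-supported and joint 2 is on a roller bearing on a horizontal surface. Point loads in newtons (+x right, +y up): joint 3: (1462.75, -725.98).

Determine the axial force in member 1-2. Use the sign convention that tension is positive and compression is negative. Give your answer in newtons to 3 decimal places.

-2258.578

N=4 nodes, M=5 members, R=3 reactions → 2N=8, M+R=8
member 0 (0-1): L=2.0970, (cx,cy)=(0.3467,0.9380)
member 1 (0-2): L=1.6920, (cx,cy)=(1.0000,0.0000)
member 2 (1-2): L=2.1910, (cx,cy)=(0.4404,-0.8978)
member 3 (1-3): L=1.6812, (cx,cy)=(0.9951,-0.0987)
member 4 (2-3): L=1.9352, (cx,cy)=(0.3659,0.9307)
solve A·x = −loads:
  F[0-1] = +1983.7861 N (tension)
  F[0-2] = +775.0160 N (tension)
  F[1-2] = -2258.5782 N (compression)
  F[1-3] = +1690.7774 N (tension)
  F[2-3] = -600.6812 N (compression)
  Rx@0 = -1462.7500 N
  Ry@0 = -1860.7604 N
  Ry@2 = +2586.7404 N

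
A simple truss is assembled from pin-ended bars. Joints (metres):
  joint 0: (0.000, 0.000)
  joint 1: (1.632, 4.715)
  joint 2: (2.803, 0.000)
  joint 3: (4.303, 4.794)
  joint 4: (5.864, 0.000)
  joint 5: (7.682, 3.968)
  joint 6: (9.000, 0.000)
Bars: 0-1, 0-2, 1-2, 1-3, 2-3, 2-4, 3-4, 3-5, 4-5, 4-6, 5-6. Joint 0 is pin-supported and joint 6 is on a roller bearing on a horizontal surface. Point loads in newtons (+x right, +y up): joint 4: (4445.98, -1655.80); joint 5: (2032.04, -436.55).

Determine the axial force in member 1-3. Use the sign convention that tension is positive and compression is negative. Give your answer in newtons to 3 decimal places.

150.566

N=7 nodes, M=11 members, R=3 reactions → 2N=14, M+R=14
member 0 (0-1): L=4.9895, (cx,cy)=(0.3271,0.9450)
member 1 (0-2): L=2.8030, (cx,cy)=(1.0000,0.0000)
member 2 (1-2): L=4.8582, (cx,cy)=(0.2410,-0.9705)
member 3 (1-3): L=2.6722, (cx,cy)=(0.9996,0.0296)
member 4 (2-3): L=5.0232, (cx,cy)=(0.2986,0.9544)
member 5 (2-4): L=3.0610, (cx,cy)=(1.0000,0.0000)
member 6 (3-4): L=5.0417, (cx,cy)=(0.3096,-0.9509)
member 7 (3-5): L=3.4785, (cx,cy)=(0.9714,-0.2375)
member 8 (4-5): L=4.3646, (cx,cy)=(0.4165,0.9091)
member 9 (4-6): L=3.1360, (cx,cy)=(1.0000,0.0000)
member 10 (5-6): L=4.1812, (cx,cy)=(0.3152,-0.9490)
solve A·x = −loads:
  F[0-1] = +269.8635 N (tension)
  F[0-2] = +6389.7504 N (tension)
  F[1-2] = -258.1799 N (compression)
  F[1-3] = +150.5656 N (tension)
  F[2-3] = +262.5470 N (tension)
  F[2-4] = +6249.1198 N (tension)
  F[3-4] = -355.3275 N (compression)
  F[3-5] = +348.8943 N (tension)
  F[4-5] = +2192.9575 N (tension)
  F[4-6] = +779.6957 N (tension)
  F[5-6] = -2473.4728 N (compression)
  Rx@0 = -6478.0200 N
  Ry@0 = -255.0192 N
  Ry@6 = +2347.3692 N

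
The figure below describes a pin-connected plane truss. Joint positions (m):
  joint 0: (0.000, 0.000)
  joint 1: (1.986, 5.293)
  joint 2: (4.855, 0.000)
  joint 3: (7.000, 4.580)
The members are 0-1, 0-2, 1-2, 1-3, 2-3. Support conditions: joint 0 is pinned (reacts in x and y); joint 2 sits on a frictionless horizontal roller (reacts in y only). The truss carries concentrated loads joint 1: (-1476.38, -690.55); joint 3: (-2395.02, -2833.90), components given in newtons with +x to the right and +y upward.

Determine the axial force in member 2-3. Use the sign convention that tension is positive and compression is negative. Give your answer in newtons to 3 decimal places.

N=4 nodes, M=5 members, R=3 reactions → 2N=8, M+R=8
member 0 (0-1): L=5.6533, (cx,cy)=(0.3513,0.9363)
member 1 (0-2): L=4.8550, (cx,cy)=(1.0000,0.0000)
member 2 (1-2): L=6.0205, (cx,cy)=(0.4765,-0.8792)
member 3 (1-3): L=5.0644, (cx,cy)=(0.9900,-0.1408)
member 4 (2-3): L=5.0574, (cx,cy)=(0.4241,0.9056)
solve A·x = −loads:
  F[0-1] = -3230.8763 N (compression)
  F[0-2] = -2736.4000 N (compression)
  F[1-2] = +2817.2062 N (tension)
  F[1-3] = -1011.1876 N (compression)
  F[2-3] = -3286.5019 N (compression)
  Rx@0 = +3871.4000 N
  Ry@0 = +3024.9523 N
  Ry@2 = +499.4977 N

-3286.502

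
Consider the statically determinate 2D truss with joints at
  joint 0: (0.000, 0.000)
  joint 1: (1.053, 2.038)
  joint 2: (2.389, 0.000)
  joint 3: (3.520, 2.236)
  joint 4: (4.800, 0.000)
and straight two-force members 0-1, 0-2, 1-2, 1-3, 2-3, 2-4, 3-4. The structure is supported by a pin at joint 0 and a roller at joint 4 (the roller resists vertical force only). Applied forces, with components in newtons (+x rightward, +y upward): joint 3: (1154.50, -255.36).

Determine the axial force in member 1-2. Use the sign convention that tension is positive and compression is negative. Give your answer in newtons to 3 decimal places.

N=5 nodes, M=7 members, R=3 reactions → 2N=10, M+R=10
member 0 (0-1): L=2.2940, (cx,cy)=(0.4590,0.8884)
member 1 (0-2): L=2.3890, (cx,cy)=(1.0000,0.0000)
member 2 (1-2): L=2.4369, (cx,cy)=(0.5482,-0.8363)
member 3 (1-3): L=2.4749, (cx,cy)=(0.9968,0.0800)
member 4 (2-3): L=2.5058, (cx,cy)=(0.4514,0.8923)
member 5 (2-4): L=2.4110, (cx,cy)=(1.0000,0.0000)
member 6 (3-4): L=2.5765, (cx,cy)=(0.4968,-0.8679)
solve A·x = −loads:
  F[0-1] = +528.7011 N (tension)
  F[0-2] = +911.8095 N (tension)
  F[1-2] = -511.4394 N (compression)
  F[1-3] = +524.7661 N (tension)
  F[2-3] = +479.3297 N (tension)
  F[2-4] = +415.0661 N (tension)
  F[3-4] = -835.4665 N (compression)
  Rx@0 = -1154.5000 N
  Ry@0 = -469.7086 N
  Ry@4 = +725.0686 N

-511.439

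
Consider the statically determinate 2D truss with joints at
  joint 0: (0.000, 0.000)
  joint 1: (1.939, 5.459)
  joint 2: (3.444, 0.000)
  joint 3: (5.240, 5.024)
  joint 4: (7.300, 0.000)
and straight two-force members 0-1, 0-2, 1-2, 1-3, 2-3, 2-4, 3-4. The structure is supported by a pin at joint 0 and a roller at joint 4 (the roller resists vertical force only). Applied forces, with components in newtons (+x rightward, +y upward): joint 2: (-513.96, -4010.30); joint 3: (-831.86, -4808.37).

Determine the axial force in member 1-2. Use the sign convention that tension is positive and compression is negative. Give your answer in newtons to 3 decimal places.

N=5 nodes, M=7 members, R=3 reactions → 2N=10, M+R=10
member 0 (0-1): L=5.7931, (cx,cy)=(0.3347,0.9423)
member 1 (0-2): L=3.4440, (cx,cy)=(1.0000,0.0000)
member 2 (1-2): L=5.6627, (cx,cy)=(0.2658,-0.9640)
member 3 (1-3): L=3.3295, (cx,cy)=(0.9914,-0.1306)
member 4 (2-3): L=5.3354, (cx,cy)=(0.3366,0.9416)
member 5 (2-4): L=3.8560, (cx,cy)=(1.0000,0.0000)
member 6 (3-4): L=5.4299, (cx,cy)=(0.3794,-0.9252)
solve A·x = −loads:
  F[0-1] = -4295.4533 N (compression)
  F[0-2] = +91.8964 N (tension)
  F[1-2] = +4560.9369 N (tension)
  F[1-3] = -2672.8144 N (compression)
  F[2-3] = -410.5621 N (compression)
  F[2-4] = +1956.2489 N (tension)
  F[3-4] = -5156.4568 N (compression)
  Rx@0 = +1345.8200 N
  Ry@0 = +4047.7019 N
  Ry@4 = +4770.9681 N

4560.937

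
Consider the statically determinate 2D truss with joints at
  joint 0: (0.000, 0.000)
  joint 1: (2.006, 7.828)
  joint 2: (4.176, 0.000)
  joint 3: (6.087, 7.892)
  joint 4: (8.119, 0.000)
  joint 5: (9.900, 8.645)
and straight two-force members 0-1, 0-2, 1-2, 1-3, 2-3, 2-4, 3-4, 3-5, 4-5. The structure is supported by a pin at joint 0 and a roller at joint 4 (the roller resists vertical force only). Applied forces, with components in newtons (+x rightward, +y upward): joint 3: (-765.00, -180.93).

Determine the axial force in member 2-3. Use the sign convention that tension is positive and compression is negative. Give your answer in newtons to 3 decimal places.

N=6 nodes, M=9 members, R=3 reactions → 2N=12, M+R=12
member 0 (0-1): L=8.0809, (cx,cy)=(0.2482,0.9687)
member 1 (0-2): L=4.1760, (cx,cy)=(1.0000,0.0000)
member 2 (1-2): L=8.1232, (cx,cy)=(0.2671,-0.9637)
member 3 (1-3): L=4.0815, (cx,cy)=(0.9999,0.0157)
member 4 (2-3): L=8.1201, (cx,cy)=(0.2353,0.9719)
member 5 (2-4): L=3.9430, (cx,cy)=(1.0000,0.0000)
member 6 (3-4): L=8.1494, (cx,cy)=(0.2493,-0.9684)
member 7 (3-5): L=3.8866, (cx,cy)=(0.9811,0.1937)
member 8 (4-5): L=8.8266, (cx,cy)=(0.2018,0.9794)
solve A·x = −loads:
  F[0-1] = -814.3850 N (compression)
  F[0-2] = -562.8384 N (compression)
  F[1-2] = +811.8252 N (tension)
  F[1-3] = -419.0808 N (compression)
  F[2-3] = -804.9311 N (compression)
  F[2-4] = -156.5361 N (compression)
  F[3-4] = +627.7927 N (tension)
  F[3-5] = +0.0000 N (tension)
  F[4-5] = +0.0000 N (tension)
  Rx@0 = +765.0000 N
  Ry@0 = +788.8939 N
  Ry@4 = -607.9639 N

-804.931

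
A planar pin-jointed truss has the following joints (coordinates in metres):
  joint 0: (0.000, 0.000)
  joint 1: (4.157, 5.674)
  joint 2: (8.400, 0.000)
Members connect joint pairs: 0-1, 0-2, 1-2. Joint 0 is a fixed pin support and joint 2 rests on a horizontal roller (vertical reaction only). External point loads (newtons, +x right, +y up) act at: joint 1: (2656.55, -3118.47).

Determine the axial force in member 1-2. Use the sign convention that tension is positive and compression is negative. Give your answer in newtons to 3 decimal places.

-4167.727

N=3 nodes, M=3 members, R=3 reactions → 2N=6, M+R=6
member 0 (0-1): L=7.0338, (cx,cy)=(0.5910,0.8067)
member 1 (0-2): L=8.4000, (cx,cy)=(1.0000,0.0000)
member 2 (1-2): L=7.0850, (cx,cy)=(0.5989,-0.8008)
solve A·x = −loads:
  F[0-1] = +271.7806 N (tension)
  F[0-2] = +2495.9277 N (tension)
  F[1-2] = -4167.7269 N (compression)
  Rx@0 = -2656.5500 N
  Ry@0 = -219.2377 N
  Ry@2 = +3337.7077 N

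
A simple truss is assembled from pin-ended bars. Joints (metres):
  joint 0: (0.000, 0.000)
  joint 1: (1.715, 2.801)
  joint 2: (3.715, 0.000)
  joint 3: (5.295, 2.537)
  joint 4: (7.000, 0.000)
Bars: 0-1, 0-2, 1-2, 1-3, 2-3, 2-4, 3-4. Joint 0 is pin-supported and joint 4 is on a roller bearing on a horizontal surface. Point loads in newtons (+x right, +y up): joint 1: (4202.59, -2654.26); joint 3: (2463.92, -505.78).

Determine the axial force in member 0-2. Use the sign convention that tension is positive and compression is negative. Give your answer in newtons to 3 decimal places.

N=5 nodes, M=7 members, R=3 reactions → 2N=10, M+R=10
member 0 (0-1): L=3.2843, (cx,cy)=(0.5222,0.8528)
member 1 (0-2): L=3.7150, (cx,cy)=(1.0000,0.0000)
member 2 (1-2): L=3.4417, (cx,cy)=(0.5811,-0.8138)
member 3 (1-3): L=3.5897, (cx,cy)=(0.9973,-0.0735)
member 4 (2-3): L=2.9888, (cx,cy)=(0.5286,0.8488)
member 5 (2-4): L=3.2850, (cx,cy)=(1.0000,0.0000)
member 6 (3-4): L=3.0567, (cx,cy)=(0.5578,-0.8300)
solve A·x = −loads:
  F[0-1] = +524.6856 N (tension)
  F[0-2] = +6392.5315 N (tension)
  F[1-2] = -3647.3394 N (compression)
  F[1-3] = -1814.0523 N (compression)
  F[2-3] = +3496.9008 N (tension)
  F[2-4] = +2424.4411 N (tension)
  F[3-4] = -4346.4991 N (compression)
  Rx@0 = -6666.5100 N
  Ry@0 = -447.4715 N
  Ry@4 = +3607.5115 N

6392.532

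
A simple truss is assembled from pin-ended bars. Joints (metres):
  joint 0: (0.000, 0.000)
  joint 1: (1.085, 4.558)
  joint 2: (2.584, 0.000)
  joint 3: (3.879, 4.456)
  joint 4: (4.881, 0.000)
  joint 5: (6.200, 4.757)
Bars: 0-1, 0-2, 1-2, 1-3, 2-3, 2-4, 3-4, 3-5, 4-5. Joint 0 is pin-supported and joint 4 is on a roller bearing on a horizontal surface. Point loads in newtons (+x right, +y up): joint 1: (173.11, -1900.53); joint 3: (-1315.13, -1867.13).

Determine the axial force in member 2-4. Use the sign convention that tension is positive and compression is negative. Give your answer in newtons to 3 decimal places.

195.035

N=6 nodes, M=9 members, R=3 reactions → 2N=12, M+R=12
member 0 (0-1): L=4.6854, (cx,cy)=(0.2316,0.9728)
member 1 (0-2): L=2.5840, (cx,cy)=(1.0000,0.0000)
member 2 (1-2): L=4.7982, (cx,cy)=(0.3124,-0.9499)
member 3 (1-3): L=2.7959, (cx,cy)=(0.9993,-0.0365)
member 4 (2-3): L=4.6404, (cx,cy)=(0.2791,0.9603)
member 5 (2-4): L=2.2970, (cx,cy)=(1.0000,0.0000)
member 6 (3-4): L=4.5673, (cx,cy)=(0.2194,-0.9756)
member 7 (3-5): L=2.3404, (cx,cy)=(0.9917,0.1286)
member 8 (4-5): L=4.9365, (cx,cy)=(0.2672,0.9636)
solve A·x = −loads:
  F[0-1] = -2981.3599 N (compression)
  F[0-2] = -451.6192 N (compression)
  F[1-2] = +1098.8468 N (tension)
  F[1-3] = -1207.6068 N (compression)
  F[2-3] = -1087.0341 N (compression)
  F[2-4] = +195.0348 N (tension)
  F[3-4] = -888.9983 N (compression)
  F[3-5] = +0.0000 N (tension)
  F[4-5] = +0.0000 N (tension)
  Rx@0 = +1142.0200 N
  Ry@0 = +2900.3196 N
  Ry@4 = +867.3404 N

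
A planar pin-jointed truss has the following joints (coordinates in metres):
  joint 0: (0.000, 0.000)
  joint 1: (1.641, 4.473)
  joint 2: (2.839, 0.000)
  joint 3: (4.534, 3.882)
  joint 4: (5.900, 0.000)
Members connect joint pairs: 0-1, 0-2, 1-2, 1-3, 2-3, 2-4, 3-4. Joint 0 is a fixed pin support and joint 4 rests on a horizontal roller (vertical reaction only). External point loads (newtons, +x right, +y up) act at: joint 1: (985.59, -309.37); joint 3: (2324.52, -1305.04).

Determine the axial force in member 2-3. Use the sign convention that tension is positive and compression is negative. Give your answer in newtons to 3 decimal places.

2297.644

N=5 nodes, M=7 members, R=3 reactions → 2N=10, M+R=10
member 0 (0-1): L=4.7645, (cx,cy)=(0.3444,0.9388)
member 1 (0-2): L=2.8390, (cx,cy)=(1.0000,0.0000)
member 2 (1-2): L=4.6307, (cx,cy)=(0.2587,-0.9660)
member 3 (1-3): L=2.9527, (cx,cy)=(0.9798,-0.2002)
member 4 (2-3): L=4.2359, (cx,cy)=(0.4001,0.9164)
member 5 (2-4): L=3.0610, (cx,cy)=(1.0000,0.0000)
member 6 (3-4): L=4.1153, (cx,cy)=(0.3319,-0.9433)
solve A·x = −loads:
  F[0-1] = +1865.3224 N (tension)
  F[0-2] = +2667.6535 N (tension)
  F[1-2] = -2179.8900 N (compression)
  F[1-3] = +225.3886 N (tension)
  F[2-3] = +2297.6441 N (tension)
  F[2-4] = +1184.2900 N (tension)
  F[3-4] = -3567.8883 N (compression)
  Rx@0 = -3310.1100 N
  Ry@0 = -1751.1931 N
  Ry@4 = +3365.6031 N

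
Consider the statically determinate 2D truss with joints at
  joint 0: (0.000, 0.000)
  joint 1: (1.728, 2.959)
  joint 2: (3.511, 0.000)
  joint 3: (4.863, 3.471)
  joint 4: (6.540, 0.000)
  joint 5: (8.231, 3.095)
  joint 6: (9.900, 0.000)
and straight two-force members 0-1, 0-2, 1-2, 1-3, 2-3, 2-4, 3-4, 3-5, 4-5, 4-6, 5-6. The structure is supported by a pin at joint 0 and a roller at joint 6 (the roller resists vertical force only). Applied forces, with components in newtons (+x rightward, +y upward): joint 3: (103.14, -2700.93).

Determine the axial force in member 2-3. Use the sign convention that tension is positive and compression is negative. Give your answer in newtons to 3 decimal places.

N=7 nodes, M=11 members, R=3 reactions → 2N=14, M+R=14
member 0 (0-1): L=3.4266, (cx,cy)=(0.5043,0.8635)
member 1 (0-2): L=3.5110, (cx,cy)=(1.0000,0.0000)
member 2 (1-2): L=3.4547, (cx,cy)=(0.5161,-0.8565)
member 3 (1-3): L=3.1765, (cx,cy)=(0.9869,0.1612)
member 4 (2-3): L=3.7250, (cx,cy)=(0.3630,0.9318)
member 5 (2-4): L=3.0290, (cx,cy)=(1.0000,0.0000)
member 6 (3-4): L=3.8549, (cx,cy)=(0.4350,-0.9004)
member 7 (3-5): L=3.3889, (cx,cy)=(0.9938,-0.1109)
member 8 (4-5): L=3.5268, (cx,cy)=(0.4795,0.8776)
member 9 (4-6): L=3.3600, (cx,cy)=(1.0000,0.0000)
member 10 (5-6): L=3.5163, (cx,cy)=(0.4746,-0.8802)
solve A·x = −loads:
  F[0-1] = -1549.4895 N (compression)
  F[0-2] = +884.5294 N (tension)
  F[1-2] = +1286.5756 N (tension)
  F[1-3] = -1464.5566 N (compression)
  F[2-3] = -1182.6243 N (compression)
  F[2-4] = +1977.7823 N (tension)
  F[3-4] = -1340.7238 N (compression)
  F[3-5] = -1403.1878 N (compression)
  F[4-5] = +1375.6422 N (tension)
  F[4-6] = +734.9484 N (tension)
  F[5-6] = -1548.4254 N (compression)
  Rx@0 = -103.1400 N
  Ry@0 = +1338.0389 N
  Ry@6 = +1362.8911 N

-1182.624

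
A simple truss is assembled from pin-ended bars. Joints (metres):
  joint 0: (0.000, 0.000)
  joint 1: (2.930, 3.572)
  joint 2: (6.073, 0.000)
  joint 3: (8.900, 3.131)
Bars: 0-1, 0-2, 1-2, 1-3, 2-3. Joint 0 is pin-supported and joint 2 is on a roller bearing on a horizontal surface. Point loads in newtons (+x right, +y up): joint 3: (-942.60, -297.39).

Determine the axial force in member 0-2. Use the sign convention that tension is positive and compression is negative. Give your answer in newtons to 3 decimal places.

N=4 nodes, M=5 members, R=3 reactions → 2N=8, M+R=8
member 0 (0-1): L=4.6200, (cx,cy)=(0.6342,0.7732)
member 1 (0-2): L=6.0730, (cx,cy)=(1.0000,0.0000)
member 2 (1-2): L=4.7579, (cx,cy)=(0.6606,-0.7508)
member 3 (1-3): L=5.9863, (cx,cy)=(0.9973,-0.0737)
member 4 (2-3): L=4.2184, (cx,cy)=(0.6702,0.7422)
solve A·x = −loads:
  F[0-1] = -449.4916 N (compression)
  F[0-2] = -657.5307 N (compression)
  F[1-2] = +525.0905 N (tension)
  F[1-3] = -633.6581 N (compression)
  F[2-3] = -463.5694 N (compression)
  Rx@0 = +942.6000 N
  Ry@0 = +347.5315 N
  Ry@2 = -50.1415 N

-657.531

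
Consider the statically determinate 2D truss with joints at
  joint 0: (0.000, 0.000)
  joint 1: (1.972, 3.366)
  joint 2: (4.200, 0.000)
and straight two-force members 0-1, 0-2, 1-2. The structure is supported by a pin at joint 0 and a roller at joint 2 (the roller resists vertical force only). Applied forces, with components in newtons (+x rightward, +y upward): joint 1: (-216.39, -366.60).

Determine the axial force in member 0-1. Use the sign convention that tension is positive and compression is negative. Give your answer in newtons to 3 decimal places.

N=3 nodes, M=3 members, R=3 reactions → 2N=6, M+R=6
member 0 (0-1): L=3.9011, (cx,cy)=(0.5055,0.8628)
member 1 (0-2): L=4.2000, (cx,cy)=(1.0000,0.0000)
member 2 (1-2): L=4.0366, (cx,cy)=(0.5520,-0.8339)
solve A·x = −loads:
  F[0-1] = -426.3807 N (compression)
  F[0-2] = -0.8563 N (compression)
  F[1-2] = +1.5514 N (tension)
  Rx@0 = +216.3900 N
  Ry@0 = +367.8937 N
  Ry@2 = -1.2937 N

-426.381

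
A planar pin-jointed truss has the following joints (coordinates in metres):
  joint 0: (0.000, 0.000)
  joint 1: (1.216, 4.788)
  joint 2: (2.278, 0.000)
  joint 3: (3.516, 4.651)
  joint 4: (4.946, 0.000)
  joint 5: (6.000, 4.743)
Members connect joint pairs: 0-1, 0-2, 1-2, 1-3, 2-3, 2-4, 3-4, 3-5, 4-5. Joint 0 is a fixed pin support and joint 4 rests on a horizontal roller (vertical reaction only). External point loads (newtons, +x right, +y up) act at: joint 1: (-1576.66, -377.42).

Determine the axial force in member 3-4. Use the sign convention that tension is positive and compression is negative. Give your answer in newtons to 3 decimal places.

1499.729

N=6 nodes, M=9 members, R=3 reactions → 2N=12, M+R=12
member 0 (0-1): L=4.9400, (cx,cy)=(0.2462,0.9692)
member 1 (0-2): L=2.2780, (cx,cy)=(1.0000,0.0000)
member 2 (1-2): L=4.9044, (cx,cy)=(0.2165,-0.9763)
member 3 (1-3): L=2.3041, (cx,cy)=(0.9982,-0.0595)
member 4 (2-3): L=4.8129, (cx,cy)=(0.2572,0.9664)
member 5 (2-4): L=2.6680, (cx,cy)=(1.0000,0.0000)
member 6 (3-4): L=4.8659, (cx,cy)=(0.2939,-0.9558)
member 7 (3-5): L=2.4857, (cx,cy)=(0.9993,0.0370)
member 8 (4-5): L=4.8587, (cx,cy)=(0.2169,0.9762)
solve A·x = −loads:
  F[0-1] = -1868.4125 N (compression)
  F[0-2] = -1116.7431 N (compression)
  F[1-2] = +1418.9530 N (tension)
  F[1-3] = +810.9151 N (tension)
  F[2-3] = -1433.5210 N (compression)
  F[2-4] = -440.7459 N (compression)
  F[3-4] = +1499.7291 N (tension)
  F[3-5] = -0.0000 N (compression)
  F[4-5] = +0.0000 N (tension)
  Rx@0 = +1576.6600 N
  Ry@0 = +1810.9229 N
  Ry@4 = -1433.5029 N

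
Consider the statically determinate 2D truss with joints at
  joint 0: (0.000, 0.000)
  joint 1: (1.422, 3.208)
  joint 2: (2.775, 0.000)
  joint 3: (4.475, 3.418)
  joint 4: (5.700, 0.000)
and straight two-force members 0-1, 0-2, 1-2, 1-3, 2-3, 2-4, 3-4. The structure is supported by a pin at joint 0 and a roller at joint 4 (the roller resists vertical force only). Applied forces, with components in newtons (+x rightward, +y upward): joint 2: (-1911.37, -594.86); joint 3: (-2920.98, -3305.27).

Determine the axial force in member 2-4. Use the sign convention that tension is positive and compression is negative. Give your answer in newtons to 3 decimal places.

406.052

N=5 nodes, M=7 members, R=3 reactions → 2N=10, M+R=10
member 0 (0-1): L=3.5090, (cx,cy)=(0.4052,0.9142)
member 1 (0-2): L=2.7750, (cx,cy)=(1.0000,0.0000)
member 2 (1-2): L=3.4816, (cx,cy)=(0.3886,-0.9214)
member 3 (1-3): L=3.0602, (cx,cy)=(0.9976,0.0686)
member 4 (2-3): L=3.8174, (cx,cy)=(0.4453,0.8954)
member 5 (2-4): L=2.9250, (cx,cy)=(1.0000,0.0000)
member 6 (3-4): L=3.6309, (cx,cy)=(0.3374,-0.9414)
solve A·x = −loads:
  F[0-1] = -3026.8333 N (compression)
  F[0-2] = -3605.7583 N (compression)
  F[1-2] = +2829.5525 N (tension)
  F[1-3] = -2331.6780 N (compression)
  F[2-3] = -2247.4523 N (compression)
  F[2-4] = +406.0515 N (tension)
  F[3-4] = -1203.5329 N (compression)
  Rx@0 = +4832.3500 N
  Ry@0 = +2767.1633 N
  Ry@4 = +1132.9667 N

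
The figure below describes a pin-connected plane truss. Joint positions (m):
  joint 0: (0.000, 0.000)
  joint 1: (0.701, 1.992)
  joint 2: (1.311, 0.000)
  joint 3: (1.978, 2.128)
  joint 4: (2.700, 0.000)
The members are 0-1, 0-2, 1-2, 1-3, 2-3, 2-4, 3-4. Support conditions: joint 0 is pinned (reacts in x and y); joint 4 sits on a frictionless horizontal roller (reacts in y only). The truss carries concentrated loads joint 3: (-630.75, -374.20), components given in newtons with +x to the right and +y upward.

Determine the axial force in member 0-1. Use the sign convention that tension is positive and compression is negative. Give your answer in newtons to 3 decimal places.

-633.087

N=5 nodes, M=7 members, R=3 reactions → 2N=10, M+R=10
member 0 (0-1): L=2.1117, (cx,cy)=(0.3320,0.9433)
member 1 (0-2): L=1.3110, (cx,cy)=(1.0000,0.0000)
member 2 (1-2): L=2.0833, (cx,cy)=(0.2928,-0.9562)
member 3 (1-3): L=1.2842, (cx,cy)=(0.9944,0.1059)
member 4 (2-3): L=2.2301, (cx,cy)=(0.2991,0.9542)
member 5 (2-4): L=1.3890, (cx,cy)=(1.0000,0.0000)
member 6 (3-4): L=2.2471, (cx,cy)=(0.3213,-0.9470)
solve A·x = −loads:
  F[0-1] = -633.0869 N (compression)
  F[0-2] = -420.5949 N (compression)
  F[1-2] = +582.1678 N (tension)
  F[1-3] = -382.7685 N (compression)
  F[2-3] = -583.3564 N (compression)
  F[2-4] = -75.6567 N (compression)
  F[3-4] = +235.4734 N (tension)
  Rx@0 = +630.7500 N
  Ry@0 = +597.1883 N
  Ry@4 = -222.9883 N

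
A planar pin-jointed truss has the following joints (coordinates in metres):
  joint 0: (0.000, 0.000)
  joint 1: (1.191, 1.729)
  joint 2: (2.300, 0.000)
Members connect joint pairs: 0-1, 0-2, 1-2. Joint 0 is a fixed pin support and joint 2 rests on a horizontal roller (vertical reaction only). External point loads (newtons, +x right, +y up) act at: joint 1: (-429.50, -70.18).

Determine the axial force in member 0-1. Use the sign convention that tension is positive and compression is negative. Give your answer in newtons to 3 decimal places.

N=3 nodes, M=3 members, R=3 reactions → 2N=6, M+R=6
member 0 (0-1): L=2.0995, (cx,cy)=(0.5673,0.8235)
member 1 (0-2): L=2.3000, (cx,cy)=(1.0000,0.0000)
member 2 (1-2): L=2.0541, (cx,cy)=(0.5399,-0.8417)
solve A·x = −loads:
  F[0-1] = -433.1500 N (compression)
  F[0-2] = -183.7841 N (compression)
  F[1-2] = +340.4065 N (tension)
  Rx@0 = +429.5000 N
  Ry@0 = +356.7109 N
  Ry@2 = -286.5309 N

-433.150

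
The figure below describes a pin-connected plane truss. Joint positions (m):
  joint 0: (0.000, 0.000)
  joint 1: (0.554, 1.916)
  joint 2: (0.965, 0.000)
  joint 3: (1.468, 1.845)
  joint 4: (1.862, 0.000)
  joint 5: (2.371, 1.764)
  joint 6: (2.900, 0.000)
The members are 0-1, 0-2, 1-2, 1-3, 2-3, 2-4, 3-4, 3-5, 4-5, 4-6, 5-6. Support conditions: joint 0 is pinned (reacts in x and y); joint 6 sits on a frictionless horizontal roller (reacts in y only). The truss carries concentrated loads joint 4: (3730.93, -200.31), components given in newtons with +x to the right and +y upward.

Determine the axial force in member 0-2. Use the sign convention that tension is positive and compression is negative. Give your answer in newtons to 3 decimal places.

3751.661

N=7 nodes, M=11 members, R=3 reactions → 2N=14, M+R=14
member 0 (0-1): L=1.9945, (cx,cy)=(0.2778,0.9606)
member 1 (0-2): L=0.9650, (cx,cy)=(1.0000,0.0000)
member 2 (1-2): L=1.9596, (cx,cy)=(0.2097,-0.9778)
member 3 (1-3): L=0.9168, (cx,cy)=(0.9970,-0.0774)
member 4 (2-3): L=1.9123, (cx,cy)=(0.2630,0.9648)
member 5 (2-4): L=0.8970, (cx,cy)=(1.0000,0.0000)
member 6 (3-4): L=1.8866, (cx,cy)=(0.2088,-0.9779)
member 7 (3-5): L=0.9066, (cx,cy)=(0.9960,-0.0893)
member 8 (4-5): L=1.8360, (cx,cy)=(0.2772,0.9608)
member 9 (4-6): L=1.0380, (cx,cy)=(1.0000,0.0000)
member 10 (5-6): L=1.8416, (cx,cy)=(0.2872,-0.9579)
solve A·x = −loads:
  F[0-1] = -74.6341 N (compression)
  F[0-2] = +3751.6608 N (tension)
  F[1-2] = +76.2457 N (tension)
  F[1-3] = -36.8331 N (compression)
  F[2-3] = -77.2706 N (compression)
  F[2-4] = +3787.9769 N (tension)
  F[3-4] = +80.0803 N (tension)
  F[3-5] = -74.0671 N (compression)
  F[4-5] = +126.9727 N (tension)
  F[4-6] = +38.5693 N (tension)
  F[5-6] = -134.2716 N (compression)
  Rx@0 = -3730.9300 N
  Ry@0 = +71.6972 N
  Ry@6 = +128.6128 N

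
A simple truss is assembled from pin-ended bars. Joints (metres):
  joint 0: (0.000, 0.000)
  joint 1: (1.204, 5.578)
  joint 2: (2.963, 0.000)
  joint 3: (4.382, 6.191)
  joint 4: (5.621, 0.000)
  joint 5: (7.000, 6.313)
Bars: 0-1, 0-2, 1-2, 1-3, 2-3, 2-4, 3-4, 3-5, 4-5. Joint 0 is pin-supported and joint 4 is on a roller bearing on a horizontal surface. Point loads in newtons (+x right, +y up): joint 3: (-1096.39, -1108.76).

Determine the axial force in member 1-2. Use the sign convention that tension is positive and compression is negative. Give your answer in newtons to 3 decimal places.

N=6 nodes, M=9 members, R=3 reactions → 2N=12, M+R=12
member 0 (0-1): L=5.7065, (cx,cy)=(0.2110,0.9775)
member 1 (0-2): L=2.9630, (cx,cy)=(1.0000,0.0000)
member 2 (1-2): L=5.8488, (cx,cy)=(0.3007,-0.9537)
member 3 (1-3): L=3.2366, (cx,cy)=(0.9819,0.1894)
member 4 (2-3): L=6.3515, (cx,cy)=(0.2234,0.9747)
member 5 (2-4): L=2.6580, (cx,cy)=(1.0000,0.0000)
member 6 (3-4): L=6.3138, (cx,cy)=(0.1962,-0.9806)
member 7 (3-5): L=2.6208, (cx,cy)=(0.9989,0.0465)
member 8 (4-5): L=6.4619, (cx,cy)=(0.2134,0.9770)
solve A·x = −loads:
  F[0-1] = -1485.4053 N (compression)
  F[0-2] = -782.9860 N (compression)
  F[1-2] = +1375.4021 N (tension)
  F[1-3] = -740.4536 N (compression)
  F[2-3] = -1345.7409 N (compression)
  F[2-4] = -68.6857 N (compression)
  F[3-4] = +350.0121 N (tension)
  F[3-5] = -0.0000 N (compression)
  F[4-5] = +0.0000 N (tension)
  Rx@0 = +1096.3900 N
  Ry@0 = +1451.9666 N
  Ry@4 = -343.2066 N

1375.402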